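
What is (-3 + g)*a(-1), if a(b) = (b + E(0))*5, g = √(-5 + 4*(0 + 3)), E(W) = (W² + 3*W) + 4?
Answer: -45 + 15*√7 ≈ -5.3137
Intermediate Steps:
E(W) = 4 + W² + 3*W
g = √7 (g = √(-5 + 4*3) = √(-5 + 12) = √7 ≈ 2.6458)
a(b) = 20 + 5*b (a(b) = (b + (4 + 0² + 3*0))*5 = (b + (4 + 0 + 0))*5 = (b + 4)*5 = (4 + b)*5 = 20 + 5*b)
(-3 + g)*a(-1) = (-3 + √7)*(20 + 5*(-1)) = (-3 + √7)*(20 - 5) = (-3 + √7)*15 = -45 + 15*√7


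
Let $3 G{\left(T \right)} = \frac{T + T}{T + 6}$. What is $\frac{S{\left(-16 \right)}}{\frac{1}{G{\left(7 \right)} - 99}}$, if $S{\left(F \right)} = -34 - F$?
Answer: $\frac{23082}{13} \approx 1775.5$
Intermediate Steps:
$G{\left(T \right)} = \frac{2 T}{3 \left(6 + T\right)}$ ($G{\left(T \right)} = \frac{\left(T + T\right) \frac{1}{T + 6}}{3} = \frac{2 T \frac{1}{6 + T}}{3} = \frac{2 T}{3 \left(6 + T\right)}$)
$\frac{S{\left(-16 \right)}}{\frac{1}{G{\left(7 \right)} - 99}} = \frac{-34 - -16}{\frac{1}{\frac{2}{3} \cdot 7 \frac{1}{6 + 7} - 99}} = \frac{-34 + 16}{\frac{1}{\frac{2}{3} \cdot 7 \cdot \frac{1}{13} - 99}} = - \frac{18}{\frac{1}{\frac{2}{3} \cdot 7 \cdot \frac{1}{13} - 99}} = - \frac{18}{\frac{1}{\frac{14}{39} - 99}} = - \frac{18}{\frac{1}{- \frac{3847}{39}}} = - \frac{18}{- \frac{39}{3847}} = \left(-18\right) \left(- \frac{3847}{39}\right) = \frac{23082}{13}$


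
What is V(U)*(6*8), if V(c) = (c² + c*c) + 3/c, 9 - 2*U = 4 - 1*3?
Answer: 1572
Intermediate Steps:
U = 4 (U = 9/2 - (4 - 1*3)/2 = 9/2 - (4 - 3)/2 = 9/2 - ½*1 = 9/2 - ½ = 4)
V(c) = 2*c² + 3/c (V(c) = (c² + c²) + 3/c = 2*c² + 3/c)
V(U)*(6*8) = ((3 + 2*4³)/4)*(6*8) = ((3 + 2*64)/4)*48 = ((3 + 128)/4)*48 = ((¼)*131)*48 = (131/4)*48 = 1572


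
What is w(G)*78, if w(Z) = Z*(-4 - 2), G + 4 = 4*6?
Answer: -9360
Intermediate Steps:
G = 20 (G = -4 + 4*6 = -4 + 24 = 20)
w(Z) = -6*Z (w(Z) = Z*(-6) = -6*Z)
w(G)*78 = -6*20*78 = -120*78 = -9360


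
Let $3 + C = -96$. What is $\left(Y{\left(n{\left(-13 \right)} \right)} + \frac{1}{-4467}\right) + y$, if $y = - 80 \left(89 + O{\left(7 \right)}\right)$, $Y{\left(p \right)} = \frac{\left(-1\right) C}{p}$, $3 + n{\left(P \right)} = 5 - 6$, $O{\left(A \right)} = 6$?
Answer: $- \frac{136239037}{17868} \approx -7624.8$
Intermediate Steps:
$n{\left(P \right)} = -4$ ($n{\left(P \right)} = -3 + \left(5 - 6\right) = -3 - 1 = -4$)
$C = -99$ ($C = -3 - 96 = -99$)
$Y{\left(p \right)} = \frac{99}{p}$ ($Y{\left(p \right)} = \frac{\left(-1\right) \left(-99\right)}{p} = \frac{99}{p}$)
$y = -7600$ ($y = - 80 \left(89 + 6\right) = \left(-80\right) 95 = -7600$)
$\left(Y{\left(n{\left(-13 \right)} \right)} + \frac{1}{-4467}\right) + y = \left(\frac{99}{-4} + \frac{1}{-4467}\right) - 7600 = \left(99 \left(- \frac{1}{4}\right) - \frac{1}{4467}\right) - 7600 = \left(- \frac{99}{4} - \frac{1}{4467}\right) - 7600 = - \frac{442237}{17868} - 7600 = - \frac{136239037}{17868}$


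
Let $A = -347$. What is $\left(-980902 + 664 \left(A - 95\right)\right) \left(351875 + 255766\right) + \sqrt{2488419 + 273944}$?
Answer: $-774371613990 + \sqrt{2762363} \approx -7.7437 \cdot 10^{11}$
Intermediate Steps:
$\left(-980902 + 664 \left(A - 95\right)\right) \left(351875 + 255766\right) + \sqrt{2488419 + 273944} = \left(-980902 + 664 \left(-347 - 95\right)\right) \left(351875 + 255766\right) + \sqrt{2488419 + 273944} = \left(-980902 + 664 \left(-442\right)\right) 607641 + \sqrt{2762363} = \left(-980902 - 293488\right) 607641 + \sqrt{2762363} = \left(-1274390\right) 607641 + \sqrt{2762363} = -774371613990 + \sqrt{2762363}$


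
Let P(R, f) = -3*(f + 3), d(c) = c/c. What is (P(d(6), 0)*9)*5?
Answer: -405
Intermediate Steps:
d(c) = 1
P(R, f) = -9 - 3*f (P(R, f) = -3*(3 + f) = -9 - 3*f)
(P(d(6), 0)*9)*5 = ((-9 - 3*0)*9)*5 = ((-9 + 0)*9)*5 = -9*9*5 = -81*5 = -405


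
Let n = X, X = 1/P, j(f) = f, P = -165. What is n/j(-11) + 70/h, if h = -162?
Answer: -21148/49005 ≈ -0.43155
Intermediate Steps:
X = -1/165 (X = 1/(-165) = -1/165 ≈ -0.0060606)
n = -1/165 ≈ -0.0060606
n/j(-11) + 70/h = -1/165/(-11) + 70/(-162) = -1/165*(-1/11) + 70*(-1/162) = 1/1815 - 35/81 = -21148/49005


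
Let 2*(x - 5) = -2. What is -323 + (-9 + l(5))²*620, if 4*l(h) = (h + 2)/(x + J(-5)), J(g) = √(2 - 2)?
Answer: 2888523/64 ≈ 45133.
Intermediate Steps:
x = 4 (x = 5 + (½)*(-2) = 5 - 1 = 4)
J(g) = 0 (J(g) = √0 = 0)
l(h) = ⅛ + h/16 (l(h) = ((h + 2)/(4 + 0))/4 = ((2 + h)/4)/4 = ((2 + h)*(¼))/4 = (½ + h/4)/4 = ⅛ + h/16)
-323 + (-9 + l(5))²*620 = -323 + (-9 + (⅛ + (1/16)*5))²*620 = -323 + (-9 + (⅛ + 5/16))²*620 = -323 + (-9 + 7/16)²*620 = -323 + (-137/16)²*620 = -323 + (18769/256)*620 = -323 + 2909195/64 = 2888523/64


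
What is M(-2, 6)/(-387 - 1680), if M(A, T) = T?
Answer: -2/689 ≈ -0.0029028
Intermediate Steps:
M(-2, 6)/(-387 - 1680) = 6/(-387 - 1680) = 6/(-2067) = -1/2067*6 = -2/689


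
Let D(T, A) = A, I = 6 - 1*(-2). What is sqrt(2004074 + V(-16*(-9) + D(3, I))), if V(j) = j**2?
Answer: 3*sqrt(225242) ≈ 1423.8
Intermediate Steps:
I = 8 (I = 6 + 2 = 8)
sqrt(2004074 + V(-16*(-9) + D(3, I))) = sqrt(2004074 + (-16*(-9) + 8)**2) = sqrt(2004074 + (144 + 8)**2) = sqrt(2004074 + 152**2) = sqrt(2004074 + 23104) = sqrt(2027178) = 3*sqrt(225242)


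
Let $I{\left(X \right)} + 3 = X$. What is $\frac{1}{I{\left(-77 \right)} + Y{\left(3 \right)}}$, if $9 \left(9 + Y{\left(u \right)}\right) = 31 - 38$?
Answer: $- \frac{9}{808} \approx -0.011139$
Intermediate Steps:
$Y{\left(u \right)} = - \frac{88}{9}$ ($Y{\left(u \right)} = -9 + \frac{31 - 38}{9} = -9 + \frac{1}{9} \left(-7\right) = -9 - \frac{7}{9} = - \frac{88}{9}$)
$I{\left(X \right)} = -3 + X$
$\frac{1}{I{\left(-77 \right)} + Y{\left(3 \right)}} = \frac{1}{\left(-3 - 77\right) - \frac{88}{9}} = \frac{1}{-80 - \frac{88}{9}} = \frac{1}{- \frac{808}{9}} = - \frac{9}{808}$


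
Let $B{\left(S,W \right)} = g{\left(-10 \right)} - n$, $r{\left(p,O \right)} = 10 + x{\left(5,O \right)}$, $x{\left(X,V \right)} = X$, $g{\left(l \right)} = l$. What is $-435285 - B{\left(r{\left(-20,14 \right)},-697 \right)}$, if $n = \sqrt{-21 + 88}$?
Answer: $-435275 + \sqrt{67} \approx -4.3527 \cdot 10^{5}$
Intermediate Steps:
$n = \sqrt{67} \approx 8.1853$
$r{\left(p,O \right)} = 15$ ($r{\left(p,O \right)} = 10 + 5 = 15$)
$B{\left(S,W \right)} = -10 - \sqrt{67}$
$-435285 - B{\left(r{\left(-20,14 \right)},-697 \right)} = -435285 - \left(-10 - \sqrt{67}\right) = -435285 + \left(10 + \sqrt{67}\right) = -435275 + \sqrt{67}$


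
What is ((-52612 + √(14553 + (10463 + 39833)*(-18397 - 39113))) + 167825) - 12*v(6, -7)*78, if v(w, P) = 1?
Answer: 114277 + 3*I*√321389823 ≈ 1.1428e+5 + 53782.0*I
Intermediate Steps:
((-52612 + √(14553 + (10463 + 39833)*(-18397 - 39113))) + 167825) - 12*v(6, -7)*78 = ((-52612 + √(14553 + (10463 + 39833)*(-18397 - 39113))) + 167825) - 12*1*78 = ((-52612 + √(14553 + 50296*(-57510))) + 167825) - 12*78 = ((-52612 + √(14553 - 2892522960)) + 167825) - 936 = ((-52612 + √(-2892508407)) + 167825) - 936 = ((-52612 + 3*I*√321389823) + 167825) - 936 = (115213 + 3*I*√321389823) - 936 = 114277 + 3*I*√321389823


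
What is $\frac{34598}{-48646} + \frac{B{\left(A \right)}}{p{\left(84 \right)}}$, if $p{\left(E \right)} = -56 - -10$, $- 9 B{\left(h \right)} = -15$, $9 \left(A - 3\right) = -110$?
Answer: $- \frac{2508877}{3356574} \approx -0.74745$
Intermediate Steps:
$A = - \frac{83}{9}$ ($A = 3 + \frac{1}{9} \left(-110\right) = 3 - \frac{110}{9} = - \frac{83}{9} \approx -9.2222$)
$B{\left(h \right)} = \frac{5}{3}$ ($B{\left(h \right)} = \left(- \frac{1}{9}\right) \left(-15\right) = \frac{5}{3}$)
$p{\left(E \right)} = -46$ ($p{\left(E \right)} = -56 + 10 = -46$)
$\frac{34598}{-48646} + \frac{B{\left(A \right)}}{p{\left(84 \right)}} = \frac{34598}{-48646} + \frac{5}{3 \left(-46\right)} = 34598 \left(- \frac{1}{48646}\right) + \frac{5}{3} \left(- \frac{1}{46}\right) = - \frac{17299}{24323} - \frac{5}{138} = - \frac{2508877}{3356574}$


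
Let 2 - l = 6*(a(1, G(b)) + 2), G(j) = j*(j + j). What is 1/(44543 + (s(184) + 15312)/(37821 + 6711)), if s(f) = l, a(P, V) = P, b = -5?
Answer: 11133/495901043 ≈ 2.2450e-5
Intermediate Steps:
G(j) = 2*j² (G(j) = j*(2*j) = 2*j²)
l = -16 (l = 2 - 6*(1 + 2) = 2 - 6*3 = 2 - 1*18 = 2 - 18 = -16)
s(f) = -16
1/(44543 + (s(184) + 15312)/(37821 + 6711)) = 1/(44543 + (-16 + 15312)/(37821 + 6711)) = 1/(44543 + 15296/44532) = 1/(44543 + 15296*(1/44532)) = 1/(44543 + 3824/11133) = 1/(495901043/11133) = 11133/495901043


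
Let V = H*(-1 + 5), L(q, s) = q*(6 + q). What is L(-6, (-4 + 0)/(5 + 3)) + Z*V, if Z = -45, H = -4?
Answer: 720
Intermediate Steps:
V = -16 (V = -4*(-1 + 5) = -4*4 = -16)
L(-6, (-4 + 0)/(5 + 3)) + Z*V = -6*(6 - 6) - 45*(-16) = -6*0 + 720 = 0 + 720 = 720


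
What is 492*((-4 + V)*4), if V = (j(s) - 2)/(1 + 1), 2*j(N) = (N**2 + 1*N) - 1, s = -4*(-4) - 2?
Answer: 92988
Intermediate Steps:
s = 14 (s = 16 - 2 = 14)
j(N) = -1/2 + N/2 + N**2/2 (j(N) = ((N**2 + 1*N) - 1)/2 = ((N**2 + N) - 1)/2 = ((N + N**2) - 1)/2 = (-1 + N + N**2)/2 = -1/2 + N/2 + N**2/2)
V = 205/4 (V = ((-1/2 + (1/2)*14 + (1/2)*14**2) - 2)/(1 + 1) = ((-1/2 + 7 + (1/2)*196) - 2)/2 = ((-1/2 + 7 + 98) - 2)*(1/2) = (209/2 - 2)*(1/2) = (205/2)*(1/2) = 205/4 ≈ 51.250)
492*((-4 + V)*4) = 492*((-4 + 205/4)*4) = 492*((189/4)*4) = 492*189 = 92988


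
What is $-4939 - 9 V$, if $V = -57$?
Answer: $-4426$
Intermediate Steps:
$-4939 - 9 V = -4939 - -513 = -4939 + 513 = -4426$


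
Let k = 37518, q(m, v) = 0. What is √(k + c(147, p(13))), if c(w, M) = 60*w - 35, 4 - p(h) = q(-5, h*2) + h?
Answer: √46303 ≈ 215.18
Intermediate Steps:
p(h) = 4 - h (p(h) = 4 - (0 + h) = 4 - h)
c(w, M) = -35 + 60*w
√(k + c(147, p(13))) = √(37518 + (-35 + 60*147)) = √(37518 + (-35 + 8820)) = √(37518 + 8785) = √46303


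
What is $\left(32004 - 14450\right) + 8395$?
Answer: $25949$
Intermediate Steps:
$\left(32004 - 14450\right) + 8395 = 17554 + 8395 = 25949$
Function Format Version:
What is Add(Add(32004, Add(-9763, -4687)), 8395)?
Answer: 25949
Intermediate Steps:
Add(Add(32004, Add(-9763, -4687)), 8395) = Add(Add(32004, -14450), 8395) = Add(17554, 8395) = 25949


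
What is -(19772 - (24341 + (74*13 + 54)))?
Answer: 5585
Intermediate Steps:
-(19772 - (24341 + (74*13 + 54))) = -(19772 - (24341 + (962 + 54))) = -(19772 - (24341 + 1016)) = -(19772 - 1*25357) = -(19772 - 25357) = -1*(-5585) = 5585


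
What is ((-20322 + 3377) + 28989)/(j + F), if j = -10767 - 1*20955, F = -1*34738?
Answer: -3011/16615 ≈ -0.18122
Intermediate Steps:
F = -34738
j = -31722 (j = -10767 - 20955 = -31722)
((-20322 + 3377) + 28989)/(j + F) = ((-20322 + 3377) + 28989)/(-31722 - 34738) = (-16945 + 28989)/(-66460) = 12044*(-1/66460) = -3011/16615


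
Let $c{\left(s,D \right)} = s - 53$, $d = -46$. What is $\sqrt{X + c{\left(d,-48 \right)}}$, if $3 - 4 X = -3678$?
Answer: $\frac{3 \sqrt{365}}{2} \approx 28.657$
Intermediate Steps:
$X = \frac{3681}{4}$ ($X = \frac{3}{4} - - \frac{1839}{2} = \frac{3}{4} + \frac{1839}{2} = \frac{3681}{4} \approx 920.25$)
$c{\left(s,D \right)} = -53 + s$
$\sqrt{X + c{\left(d,-48 \right)}} = \sqrt{\frac{3681}{4} - 99} = \sqrt{\frac{3285}{4}} = \frac{3 \sqrt{365}}{2}$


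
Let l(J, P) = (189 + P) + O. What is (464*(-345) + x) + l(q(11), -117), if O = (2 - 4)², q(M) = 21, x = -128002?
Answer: -288006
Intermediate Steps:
O = 4 (O = (-2)² = 4)
l(J, P) = 193 + P (l(J, P) = (189 + P) + 4 = 193 + P)
(464*(-345) + x) + l(q(11), -117) = (464*(-345) - 128002) + (193 - 117) = (-160080 - 128002) + 76 = -288082 + 76 = -288006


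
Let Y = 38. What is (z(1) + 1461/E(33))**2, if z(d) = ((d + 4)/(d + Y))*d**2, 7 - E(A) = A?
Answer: 19123129/6084 ≈ 3143.2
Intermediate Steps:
E(A) = 7 - A
z(d) = d**2*(4 + d)/(38 + d) (z(d) = ((d + 4)/(d + 38))*d**2 = ((4 + d)/(38 + d))*d**2 = d**2*(4 + d)/(38 + d))
(z(1) + 1461/E(33))**2 = (1**2*(4 + 1)/(38 + 1) + 1461/(7 - 1*33))**2 = (1*5/39 + 1461/(7 - 33))**2 = (1*(1/39)*5 + 1461/(-26))**2 = (5/39 + 1461*(-1/26))**2 = (5/39 - 1461/26)**2 = (-4373/78)**2 = 19123129/6084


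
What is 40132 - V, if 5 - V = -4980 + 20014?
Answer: 55161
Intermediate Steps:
V = -15029 (V = 5 - (-4980 + 20014) = 5 - 1*15034 = 5 - 15034 = -15029)
40132 - V = 40132 - 1*(-15029) = 40132 + 15029 = 55161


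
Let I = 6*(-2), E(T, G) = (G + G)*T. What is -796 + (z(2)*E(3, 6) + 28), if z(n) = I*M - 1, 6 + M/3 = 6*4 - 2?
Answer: -21540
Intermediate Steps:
M = 48 (M = -18 + 3*(6*4 - 2) = -18 + 3*(24 - 2) = -18 + 3*22 = -18 + 66 = 48)
E(T, G) = 2*G*T (E(T, G) = (2*G)*T = 2*G*T)
I = -12
z(n) = -577 (z(n) = -12*48 - 1 = -576 - 1 = -577)
-796 + (z(2)*E(3, 6) + 28) = -796 + (-1154*6*3 + 28) = -796 + (-577*36 + 28) = -796 + (-20772 + 28) = -796 - 20744 = -21540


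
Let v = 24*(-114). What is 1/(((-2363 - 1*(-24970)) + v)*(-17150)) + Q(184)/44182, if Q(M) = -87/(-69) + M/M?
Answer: 8859970807/173151819451450 ≈ 5.1169e-5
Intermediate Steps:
Q(M) = 52/23 (Q(M) = -87*(-1/69) + 1 = 29/23 + 1 = 52/23)
v = -2736
1/(((-2363 - 1*(-24970)) + v)*(-17150)) + Q(184)/44182 = 1/((-2363 - 1*(-24970)) - 2736*(-17150)) + (52/23)/44182 = -1/17150/((-2363 + 24970) - 2736) + (52/23)*(1/44182) = -1/17150/(22607 - 2736) + 26/508093 = -1/17150/19871 + 26/508093 = (1/19871)*(-1/17150) + 26/508093 = -1/340787650 + 26/508093 = 8859970807/173151819451450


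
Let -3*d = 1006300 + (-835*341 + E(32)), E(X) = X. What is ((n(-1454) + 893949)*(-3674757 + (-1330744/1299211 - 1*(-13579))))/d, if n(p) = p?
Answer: 12735843124475185470/937506759967 ≈ 1.3585e+7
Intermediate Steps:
d = -721597/3 (d = -(1006300 + (-835*341 + 32))/3 = -(1006300 + (-284735 + 32))/3 = -(1006300 - 284703)/3 = -⅓*721597 = -721597/3 ≈ -2.4053e+5)
((n(-1454) + 893949)*(-3674757 + (-1330744/1299211 - 1*(-13579))))/d = ((-1454 + 893949)*(-3674757 + (-1330744/1299211 - 1*(-13579))))/(-721597/3) = (892495*(-3674757 + (-1330744*1/1299211 + 13579)))*(-3/721597) = (892495*(-3674757 + (-1330744/1299211 + 13579)))*(-3/721597) = (892495*(-3674757 + 17640655425/1299211))*(-3/721597) = (892495*(-4756644061302/1299211))*(-3/721597) = -4245281041491728490/1299211*(-3/721597) = 12735843124475185470/937506759967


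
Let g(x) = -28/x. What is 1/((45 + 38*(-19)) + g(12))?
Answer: -3/2038 ≈ -0.0014720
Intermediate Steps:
1/((45 + 38*(-19)) + g(12)) = 1/((45 + 38*(-19)) - 28/12) = 1/((45 - 722) - 28*1/12) = 1/(-677 - 7/3) = 1/(-2038/3) = -3/2038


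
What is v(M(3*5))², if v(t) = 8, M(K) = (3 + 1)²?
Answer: 64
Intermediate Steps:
M(K) = 16 (M(K) = 4² = 16)
v(M(3*5))² = 8² = 64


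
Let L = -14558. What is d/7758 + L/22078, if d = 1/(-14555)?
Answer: -821927876549/1246498379910 ≈ -0.65939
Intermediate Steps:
d = -1/14555 ≈ -6.8705e-5
d/7758 + L/22078 = -1/14555/7758 - 14558/22078 = -1/14555*1/7758 - 14558*1/22078 = -1/112917690 - 7279/11039 = -821927876549/1246498379910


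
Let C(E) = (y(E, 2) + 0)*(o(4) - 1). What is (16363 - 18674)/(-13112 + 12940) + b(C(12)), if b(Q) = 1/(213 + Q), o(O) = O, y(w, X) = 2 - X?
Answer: 492415/36636 ≈ 13.441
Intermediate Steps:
C(E) = 0 (C(E) = ((2 - 1*2) + 0)*(4 - 1) = ((2 - 2) + 0)*3 = (0 + 0)*3 = 0*3 = 0)
(16363 - 18674)/(-13112 + 12940) + b(C(12)) = (16363 - 18674)/(-13112 + 12940) + 1/(213 + 0) = -2311/(-172) + 1/213 = -2311*(-1/172) + 1/213 = 2311/172 + 1/213 = 492415/36636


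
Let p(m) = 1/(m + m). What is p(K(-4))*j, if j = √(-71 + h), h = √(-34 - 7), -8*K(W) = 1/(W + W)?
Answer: 32*√(-71 + I*√41) ≈ 12.146 + 269.91*I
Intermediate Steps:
K(W) = -1/(16*W) (K(W) = -1/(8*(W + W)) = -1/(2*W)/8 = -1/(16*W))
h = I*√41 (h = √(-41) = I*√41 ≈ 6.4031*I)
p(m) = 1/(2*m)
j = √(-71 + I*√41) ≈ 0.37957 + 8.4347*I
p(K(-4))*j = (1/(2*((-1/16/(-4)))))*√(-71 + I*√41) = (1/(2*((-1/16*(-¼)))))*√(-71 + I*√41) = (1/(2*(1/64)))*√(-71 + I*√41) = ((½)*64)*√(-71 + I*√41) = 32*√(-71 + I*√41)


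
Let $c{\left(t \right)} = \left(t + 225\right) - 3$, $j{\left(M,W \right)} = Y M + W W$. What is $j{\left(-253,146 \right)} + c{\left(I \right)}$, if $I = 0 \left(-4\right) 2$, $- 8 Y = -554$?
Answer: $\frac{16071}{4} \approx 4017.8$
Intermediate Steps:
$Y = \frac{277}{4}$ ($Y = \left(- \frac{1}{8}\right) \left(-554\right) = \frac{277}{4} \approx 69.25$)
$j{\left(M,W \right)} = W^{2} + \frac{277 M}{4}$ ($j{\left(M,W \right)} = \frac{277 M}{4} + W W = \frac{277 M}{4} + W^{2} = W^{2} + \frac{277 M}{4}$)
$I = 0$ ($I = 0 \cdot 2 = 0$)
$c{\left(t \right)} = 222 + t$ ($c{\left(t \right)} = \left(225 + t\right) - 3 = 222 + t$)
$j{\left(-253,146 \right)} + c{\left(I \right)} = \left(146^{2} + \frac{277}{4} \left(-253\right)\right) + \left(222 + 0\right) = \left(21316 - \frac{70081}{4}\right) + 222 = \frac{15183}{4} + 222 = \frac{16071}{4}$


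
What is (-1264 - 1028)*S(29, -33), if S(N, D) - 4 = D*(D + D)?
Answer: -5001144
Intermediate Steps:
S(N, D) = 4 + 2*D² (S(N, D) = 4 + D*(D + D) = 4 + D*(2*D) = 4 + 2*D²)
(-1264 - 1028)*S(29, -33) = (-1264 - 1028)*(4 + 2*(-33)²) = -2292*(4 + 2*1089) = -2292*(4 + 2178) = -2292*2182 = -5001144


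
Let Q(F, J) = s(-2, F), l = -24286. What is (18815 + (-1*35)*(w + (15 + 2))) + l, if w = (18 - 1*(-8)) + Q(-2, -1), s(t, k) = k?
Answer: -6906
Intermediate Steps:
Q(F, J) = F
w = 24 (w = (18 - 1*(-8)) - 2 = (18 + 8) - 2 = 26 - 2 = 24)
(18815 + (-1*35)*(w + (15 + 2))) + l = (18815 + (-1*35)*(24 + (15 + 2))) - 24286 = (18815 - 35*(24 + 17)) - 24286 = (18815 - 35*41) - 24286 = (18815 - 1435) - 24286 = 17380 - 24286 = -6906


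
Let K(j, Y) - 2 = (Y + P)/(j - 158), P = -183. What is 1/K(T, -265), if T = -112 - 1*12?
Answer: 141/506 ≈ 0.27866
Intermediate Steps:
T = -124 (T = -112 - 12 = -124)
K(j, Y) = 2 + (-183 + Y)/(-158 + j) (K(j, Y) = 2 + (Y - 183)/(j - 158) = 2 + (-183 + Y)/(-158 + j))
1/K(T, -265) = 1/((-499 - 265 + 2*(-124))/(-158 - 124)) = 1/((-499 - 265 - 248)/(-282)) = 1/(-1/282*(-1012)) = 1/(506/141) = 141/506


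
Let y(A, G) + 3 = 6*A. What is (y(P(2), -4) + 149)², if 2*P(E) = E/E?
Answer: 22201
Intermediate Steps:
P(E) = ½ (P(E) = (E/E)/2 = (½)*1 = ½)
y(A, G) = -3 + 6*A
(y(P(2), -4) + 149)² = ((-3 + 6*(½)) + 149)² = ((-3 + 3) + 149)² = (0 + 149)² = 149² = 22201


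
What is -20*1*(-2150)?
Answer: 43000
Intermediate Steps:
-20*1*(-2150) = -20*(-2150) = 43000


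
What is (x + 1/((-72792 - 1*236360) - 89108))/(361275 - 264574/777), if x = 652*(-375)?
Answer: -75660040890777/111690464184260 ≈ -0.67741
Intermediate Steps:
x = -244500
(x + 1/((-72792 - 1*236360) - 89108))/(361275 - 264574/777) = (-244500 + 1/((-72792 - 1*236360) - 89108))/(361275 - 264574/777) = (-244500 + 1/((-72792 - 236360) - 89108))/(361275 - 264574*1/777) = (-244500 + 1/(-309152 - 89108))/(361275 - 264574/777) = (-244500 + 1/(-398260))/(280446101/777) = (-244500 - 1/398260)*(777/280446101) = -97374570001/398260*777/280446101 = -75660040890777/111690464184260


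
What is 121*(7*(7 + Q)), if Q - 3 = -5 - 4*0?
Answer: 4235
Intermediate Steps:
Q = -2 (Q = 3 + (-5 - 4*0) = 3 + (-5 + 0) = 3 - 5 = -2)
121*(7*(7 + Q)) = 121*(7*(7 - 2)) = 121*(7*5) = 121*35 = 4235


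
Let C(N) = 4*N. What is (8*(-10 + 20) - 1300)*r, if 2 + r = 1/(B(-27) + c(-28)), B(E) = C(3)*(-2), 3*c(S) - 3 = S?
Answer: 240340/97 ≈ 2477.7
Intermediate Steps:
c(S) = 1 + S/3
B(E) = -24 (B(E) = (4*3)*(-2) = 12*(-2) = -24)
r = -197/97 (r = -2 + 1/(-24 + (1 + (⅓)*(-28))) = -2 + 1/(-24 + (1 - 28/3)) = -2 + 1/(-24 - 25/3) = -2 + 1/(-97/3) = -2 - 3/97 = -197/97 ≈ -2.0309)
(8*(-10 + 20) - 1300)*r = (8*(-10 + 20) - 1300)*(-197/97) = (8*10 - 1300)*(-197/97) = (80 - 1300)*(-197/97) = -1220*(-197/97) = 240340/97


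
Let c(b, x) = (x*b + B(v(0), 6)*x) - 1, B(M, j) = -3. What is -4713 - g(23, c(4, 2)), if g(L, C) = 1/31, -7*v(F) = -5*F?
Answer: -146104/31 ≈ -4713.0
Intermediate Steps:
v(F) = 5*F/7 (v(F) = -(-5)*F/7 = 5*F/7)
c(b, x) = -1 - 3*x + b*x (c(b, x) = (x*b - 3*x) - 1 = (b*x - 3*x) - 1 = (-3*x + b*x) - 1 = -1 - 3*x + b*x)
g(L, C) = 1/31
-4713 - g(23, c(4, 2)) = -4713 - 1*1/31 = -4713 - 1/31 = -146104/31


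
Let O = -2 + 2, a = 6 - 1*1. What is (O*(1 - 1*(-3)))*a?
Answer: 0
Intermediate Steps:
a = 5 (a = 6 - 1 = 5)
O = 0
(O*(1 - 1*(-3)))*a = (0*(1 - 1*(-3)))*5 = (0*(1 + 3))*5 = (0*4)*5 = 0*5 = 0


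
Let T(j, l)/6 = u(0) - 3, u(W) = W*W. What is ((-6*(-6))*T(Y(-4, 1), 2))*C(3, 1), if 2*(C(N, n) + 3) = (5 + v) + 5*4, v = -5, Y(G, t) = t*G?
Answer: -4536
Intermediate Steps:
Y(G, t) = G*t
u(W) = W²
T(j, l) = -18 (T(j, l) = 6*(0² - 3) = 6*(0 - 3) = 6*(-3) = -18)
C(N, n) = 7 (C(N, n) = -3 + ((5 - 5) + 5*4)/2 = -3 + (0 + 20)/2 = -3 + (½)*20 = -3 + 10 = 7)
((-6*(-6))*T(Y(-4, 1), 2))*C(3, 1) = (-6*(-6)*(-18))*7 = (36*(-18))*7 = -648*7 = -4536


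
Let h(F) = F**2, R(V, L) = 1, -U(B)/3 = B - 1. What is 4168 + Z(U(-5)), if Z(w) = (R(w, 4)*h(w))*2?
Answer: 4816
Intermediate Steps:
U(B) = 3 - 3*B (U(B) = -3*(B - 1) = -3*(-1 + B) = 3 - 3*B)
Z(w) = 2*w**2 (Z(w) = (1*w**2)*2 = w**2*2 = 2*w**2)
4168 + Z(U(-5)) = 4168 + 2*(3 - 3*(-5))**2 = 4168 + 2*(3 + 15)**2 = 4168 + 2*18**2 = 4168 + 2*324 = 4168 + 648 = 4816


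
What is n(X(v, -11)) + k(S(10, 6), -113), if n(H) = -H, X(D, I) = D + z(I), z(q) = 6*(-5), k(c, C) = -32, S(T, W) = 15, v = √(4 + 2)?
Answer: -2 - √6 ≈ -4.4495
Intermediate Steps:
v = √6 ≈ 2.4495
z(q) = -30
X(D, I) = -30 + D (X(D, I) = D - 30 = -30 + D)
n(X(v, -11)) + k(S(10, 6), -113) = -(-30 + √6) - 32 = (30 - √6) - 32 = -2 - √6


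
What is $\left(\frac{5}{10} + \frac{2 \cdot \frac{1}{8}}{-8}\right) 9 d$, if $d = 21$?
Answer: $\frac{2835}{32} \approx 88.594$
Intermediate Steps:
$\left(\frac{5}{10} + \frac{2 \cdot \frac{1}{8}}{-8}\right) 9 d = \left(\frac{5}{10} + \frac{2 \cdot \frac{1}{8}}{-8}\right) 9 \cdot 21 = \left(5 \cdot \frac{1}{10} + 2 \cdot \frac{1}{8} \left(- \frac{1}{8}\right)\right) 9 \cdot 21 = \left(\frac{1}{2} + \frac{1}{4} \left(- \frac{1}{8}\right)\right) 9 \cdot 21 = \left(\frac{1}{2} - \frac{1}{32}\right) 9 \cdot 21 = \frac{15}{32} \cdot 9 \cdot 21 = \frac{135}{32} \cdot 21 = \frac{2835}{32}$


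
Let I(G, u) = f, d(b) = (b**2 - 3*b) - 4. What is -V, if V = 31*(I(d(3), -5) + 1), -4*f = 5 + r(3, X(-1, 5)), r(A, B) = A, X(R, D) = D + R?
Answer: 31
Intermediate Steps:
d(b) = -4 + b**2 - 3*b
f = -2 (f = -(5 + 3)/4 = -1/4*8 = -2)
I(G, u) = -2
V = -31 (V = 31*(-2 + 1) = 31*(-1) = -31)
-V = -1*(-31) = 31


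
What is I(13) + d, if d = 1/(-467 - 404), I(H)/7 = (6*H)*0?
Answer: -1/871 ≈ -0.0011481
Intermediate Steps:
I(H) = 0 (I(H) = 7*((6*H)*0) = 7*0 = 0)
d = -1/871 (d = 1/(-871) = -1/871 ≈ -0.0011481)
I(13) + d = 0 - 1/871 = -1/871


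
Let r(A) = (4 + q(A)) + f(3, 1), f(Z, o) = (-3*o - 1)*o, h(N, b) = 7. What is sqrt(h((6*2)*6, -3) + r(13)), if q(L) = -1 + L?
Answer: sqrt(19) ≈ 4.3589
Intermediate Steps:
f(Z, o) = o*(-1 - 3*o) (f(Z, o) = (-1 - 3*o)*o = o*(-1 - 3*o))
r(A) = -1 + A (r(A) = (4 + (-1 + A)) - 1*1*(1 + 3*1) = (3 + A) - 1*1*(1 + 3) = (3 + A) - 1*1*4 = (3 + A) - 4 = -1 + A)
sqrt(h((6*2)*6, -3) + r(13)) = sqrt(7 + (-1 + 13)) = sqrt(7 + 12) = sqrt(19)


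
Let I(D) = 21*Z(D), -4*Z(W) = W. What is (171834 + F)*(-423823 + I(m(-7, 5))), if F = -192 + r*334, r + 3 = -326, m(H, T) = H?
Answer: -26171343655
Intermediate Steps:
r = -329 (r = -3 - 326 = -329)
Z(W) = -W/4
F = -110078 (F = -192 - 329*334 = -192 - 109886 = -110078)
I(D) = -21*D/4 (I(D) = 21*(-D/4) = -21*D/4)
(171834 + F)*(-423823 + I(m(-7, 5))) = (171834 - 110078)*(-423823 - 21/4*(-7)) = 61756*(-423823 + 147/4) = 61756*(-1695145/4) = -26171343655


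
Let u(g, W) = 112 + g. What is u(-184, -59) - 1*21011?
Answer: -21083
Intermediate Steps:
u(-184, -59) - 1*21011 = (112 - 184) - 1*21011 = -72 - 21011 = -21083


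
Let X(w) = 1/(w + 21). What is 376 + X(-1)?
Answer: 7521/20 ≈ 376.05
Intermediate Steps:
X(w) = 1/(21 + w)
376 + X(-1) = 376 + 1/(21 - 1) = 376 + 1/20 = 7521/20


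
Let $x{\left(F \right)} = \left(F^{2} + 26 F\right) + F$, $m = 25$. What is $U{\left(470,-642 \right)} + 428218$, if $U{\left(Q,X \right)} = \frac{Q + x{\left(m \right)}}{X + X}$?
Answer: $\frac{91638357}{214} \approx 4.2822 \cdot 10^{5}$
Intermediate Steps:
$x{\left(F \right)} = F^{2} + 27 F$
$U{\left(Q,X \right)} = \frac{1300 + Q}{2 X}$ ($U{\left(Q,X \right)} = \frac{Q + 25 \left(27 + 25\right)}{X + X} = \frac{Q + 25 \cdot 52}{2 X} = \left(Q + 1300\right) \frac{1}{2 X} = \left(1300 + Q\right) \frac{1}{2 X} = \frac{1300 + Q}{2 X}$)
$U{\left(470,-642 \right)} + 428218 = \frac{1300 + 470}{2 \left(-642\right)} + 428218 = \frac{1}{2} \left(- \frac{1}{642}\right) 1770 + 428218 = - \frac{295}{214} + 428218 = \frac{91638357}{214}$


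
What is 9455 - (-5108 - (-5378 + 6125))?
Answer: 15310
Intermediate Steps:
9455 - (-5108 - (-5378 + 6125)) = 9455 - (-5108 - 1*747) = 9455 - (-5108 - 747) = 9455 - 1*(-5855) = 9455 + 5855 = 15310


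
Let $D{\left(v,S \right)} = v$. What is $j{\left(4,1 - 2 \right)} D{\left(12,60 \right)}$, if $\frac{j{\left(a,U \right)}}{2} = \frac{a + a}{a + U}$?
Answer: $64$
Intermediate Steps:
$j{\left(a,U \right)} = \frac{4 a}{U + a}$ ($j{\left(a,U \right)} = 2 \frac{a + a}{a + U} = 2 \frac{2 a}{U + a} = \frac{4 a}{U + a}$)
$j{\left(4,1 - 2 \right)} D{\left(12,60 \right)} = 4 \cdot 4 \frac{1}{\left(1 - 2\right) + 4} \cdot 12 = 4 \cdot 4 \frac{1}{-1 + 4} \cdot 12 = 4 \cdot 4 \cdot \frac{1}{3} \cdot 12 = \frac{16}{3} \cdot 12 = 64$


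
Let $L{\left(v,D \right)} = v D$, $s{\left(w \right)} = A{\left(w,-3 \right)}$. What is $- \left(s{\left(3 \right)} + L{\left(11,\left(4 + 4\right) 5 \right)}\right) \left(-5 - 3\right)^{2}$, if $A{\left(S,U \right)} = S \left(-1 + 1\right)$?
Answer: $-28160$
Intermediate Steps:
$A{\left(S,U \right)} = 0$ ($A{\left(S,U \right)} = S 0 = 0$)
$s{\left(w \right)} = 0$
$L{\left(v,D \right)} = D v$
$- \left(s{\left(3 \right)} + L{\left(11,\left(4 + 4\right) 5 \right)}\right) \left(-5 - 3\right)^{2} = - \left(0 + \left(4 + 4\right) 5 \cdot 11\right) \left(-5 - 3\right)^{2} = - \left(0 + 8 \cdot 5 \cdot 11\right) \left(-8\right)^{2} = - \left(0 + 40 \cdot 11\right) 64 = - \left(0 + 440\right) 64 = - 440 \cdot 64 = \left(-1\right) 28160 = -28160$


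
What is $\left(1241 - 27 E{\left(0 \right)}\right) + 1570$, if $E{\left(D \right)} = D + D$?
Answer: $2811$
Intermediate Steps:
$E{\left(D \right)} = 2 D$
$\left(1241 - 27 E{\left(0 \right)}\right) + 1570 = \left(1241 - 27 \cdot 2 \cdot 0\right) + 1570 = \left(1241 - 0\right) + 1570 = \left(1241 + 0\right) + 1570 = 1241 + 1570 = 2811$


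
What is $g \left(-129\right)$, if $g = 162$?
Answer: $-20898$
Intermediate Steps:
$g \left(-129\right) = 162 \left(-129\right) = -20898$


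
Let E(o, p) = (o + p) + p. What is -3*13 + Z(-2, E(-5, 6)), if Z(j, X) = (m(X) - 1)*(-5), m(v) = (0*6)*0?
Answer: -34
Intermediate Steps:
E(o, p) = o + 2*p
m(v) = 0 (m(v) = 0*0 = 0)
Z(j, X) = 5 (Z(j, X) = (0 - 1)*(-5) = -1*(-5) = 5)
-3*13 + Z(-2, E(-5, 6)) = -3*13 + 5 = -39 + 5 = -34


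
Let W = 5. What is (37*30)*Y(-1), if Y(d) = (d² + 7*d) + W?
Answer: -1110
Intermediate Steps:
Y(d) = 5 + d² + 7*d (Y(d) = (d² + 7*d) + 5 = 5 + d² + 7*d)
(37*30)*Y(-1) = (37*30)*(5 + (-1)² + 7*(-1)) = 1110*(5 + 1 - 7) = 1110*(-1) = -1110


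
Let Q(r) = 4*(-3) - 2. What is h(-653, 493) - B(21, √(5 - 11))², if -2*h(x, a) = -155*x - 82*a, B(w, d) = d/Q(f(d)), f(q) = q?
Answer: -1489329/49 ≈ -30394.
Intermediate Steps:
Q(r) = -14 (Q(r) = -12 - 2 = -14)
B(w, d) = -d/14 (B(w, d) = d/(-14) = d*(-1/14) = -d/14)
h(x, a) = 41*a + 155*x/2 (h(x, a) = -(-155*x - 82*a)/2 = 41*a + 155*x/2)
h(-653, 493) - B(21, √(5 - 11))² = (41*493 + (155/2)*(-653)) - (-√(5 - 11)/14)² = (20213 - 101215/2) - (-I*√6/14)² = -60789/2 - (-I*√6/14)² = -60789/2 - 1*(-3/98) = -60789/2 + 3/98 = -1489329/49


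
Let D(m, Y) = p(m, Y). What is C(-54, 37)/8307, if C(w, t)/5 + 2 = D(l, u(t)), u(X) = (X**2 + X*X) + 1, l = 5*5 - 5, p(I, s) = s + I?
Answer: 4595/2769 ≈ 1.6594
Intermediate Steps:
p(I, s) = I + s
l = 20 (l = 25 - 5 = 20)
u(X) = 1 + 2*X**2 (u(X) = (X**2 + X**2) + 1 = 2*X**2 + 1 = 1 + 2*X**2)
D(m, Y) = Y + m (D(m, Y) = m + Y = Y + m)
C(w, t) = 95 + 10*t**2 (C(w, t) = -10 + 5*((1 + 2*t**2) + 20) = -10 + 5*(21 + 2*t**2) = -10 + (105 + 10*t**2) = 95 + 10*t**2)
C(-54, 37)/8307 = (95 + 10*37**2)/8307 = (95 + 10*1369)*(1/8307) = (95 + 13690)*(1/8307) = 13785*(1/8307) = 4595/2769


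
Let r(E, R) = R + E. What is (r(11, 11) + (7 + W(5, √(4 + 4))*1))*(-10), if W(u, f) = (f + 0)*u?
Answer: -290 - 100*√2 ≈ -431.42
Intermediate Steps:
W(u, f) = f*u
r(E, R) = E + R
(r(11, 11) + (7 + W(5, √(4 + 4))*1))*(-10) = ((11 + 11) + (7 + (√(4 + 4)*5)*1))*(-10) = (22 + (7 + (√8*5)*1))*(-10) = (22 + (7 + ((2*√2)*5)*1))*(-10) = (22 + (7 + (10*√2)*1))*(-10) = (22 + (7 + 10*√2))*(-10) = (29 + 10*√2)*(-10) = -290 - 100*√2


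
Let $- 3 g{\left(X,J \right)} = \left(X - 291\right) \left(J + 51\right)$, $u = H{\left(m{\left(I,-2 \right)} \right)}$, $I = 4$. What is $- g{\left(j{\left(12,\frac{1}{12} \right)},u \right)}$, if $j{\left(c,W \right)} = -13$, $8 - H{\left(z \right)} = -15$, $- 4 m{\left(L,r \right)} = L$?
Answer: $- \frac{22496}{3} \approx -7498.7$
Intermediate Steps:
$m{\left(L,r \right)} = - \frac{L}{4}$
$H{\left(z \right)} = 23$ ($H{\left(z \right)} = 8 - -15 = 8 + 15 = 23$)
$u = 23$
$g{\left(X,J \right)} = - \frac{\left(-291 + X\right) \left(51 + J\right)}{3}$ ($g{\left(X,J \right)} = - \frac{\left(X - 291\right) \left(J + 51\right)}{3} = - \frac{\left(-291 + X\right) \left(51 + J\right)}{3}$)
$- g{\left(j{\left(12,\frac{1}{12} \right)},u \right)} = - (4947 - -221 + 97 \cdot 23 - \frac{23}{3} \left(-13\right)) = - (4947 + 221 + 2231 + \frac{299}{3}) = \left(-1\right) \frac{22496}{3} = - \frac{22496}{3}$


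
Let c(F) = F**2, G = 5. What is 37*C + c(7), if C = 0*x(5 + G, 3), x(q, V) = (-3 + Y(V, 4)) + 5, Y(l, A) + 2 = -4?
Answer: 49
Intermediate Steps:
Y(l, A) = -6 (Y(l, A) = -2 - 4 = -6)
x(q, V) = -4 (x(q, V) = (-3 - 6) + 5 = -9 + 5 = -4)
C = 0 (C = 0*(-4) = 0)
37*C + c(7) = 37*0 + 7**2 = 0 + 49 = 49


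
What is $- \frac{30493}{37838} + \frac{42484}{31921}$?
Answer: $\frac{634142539}{1207826798} \approx 0.52503$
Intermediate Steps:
$- \frac{30493}{37838} + \frac{42484}{31921} = \frac{634142539}{1207826798}$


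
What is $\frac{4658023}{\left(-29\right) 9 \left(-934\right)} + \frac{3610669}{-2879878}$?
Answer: $\frac{3133587684097}{175509844893} \approx 17.854$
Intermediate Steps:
$\frac{4658023}{\left(-29\right) 9 \left(-934\right)} + \frac{3610669}{-2879878} = \frac{4658023}{\left(-29\right) \left(-8406\right)} + 3610669 \left(- \frac{1}{2879878}\right) = \frac{4658023}{243774} - \frac{3610669}{2879878} = \frac{3133587684097}{175509844893}$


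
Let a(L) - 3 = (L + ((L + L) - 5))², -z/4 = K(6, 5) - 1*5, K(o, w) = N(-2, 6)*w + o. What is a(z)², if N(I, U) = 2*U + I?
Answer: 144926398864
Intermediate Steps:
N(I, U) = I + 2*U
K(o, w) = o + 10*w (K(o, w) = (-2 + 2*6)*w + o = (-2 + 12)*w + o = 10*w + o = o + 10*w)
z = -204 (z = -4*((6 + 10*5) - 1*5) = -4*((6 + 50) - 5) = -4*(56 - 5) = -4*51 = -204)
a(L) = 3 + (-5 + 3*L)² (a(L) = 3 + (L + ((L + L) - 5))² = 3 + (L + (2*L - 5))² = 3 + (L + (-5 + 2*L))² = 3 + (-5 + 3*L)²)
a(z)² = (3 + (-5 + 3*(-204))²)² = (3 + (-5 - 612)²)² = (3 + (-617)²)² = (3 + 380689)² = 380692² = 144926398864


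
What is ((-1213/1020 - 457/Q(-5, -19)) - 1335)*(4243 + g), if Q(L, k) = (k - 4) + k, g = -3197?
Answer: -4948992623/3570 ≈ -1.3863e+6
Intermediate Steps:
Q(L, k) = -4 + 2*k (Q(L, k) = (-4 + k) + k = -4 + 2*k)
((-1213/1020 - 457/Q(-5, -19)) - 1335)*(4243 + g) = ((-1213/1020 - 457/(-4 + 2*(-19))) - 1335)*(4243 - 3197) = ((-1213*1/1020 - 457/(-4 - 38)) - 1335)*1046 = ((-1213/1020 - 457/(-42)) - 1335)*1046 = ((-1213/1020 - 457*(-1/42)) - 1335)*1046 = ((-1213/1020 + 457/42) - 1335)*1046 = (69199/7140 - 1335)*1046 = -9462701/7140*1046 = -4948992623/3570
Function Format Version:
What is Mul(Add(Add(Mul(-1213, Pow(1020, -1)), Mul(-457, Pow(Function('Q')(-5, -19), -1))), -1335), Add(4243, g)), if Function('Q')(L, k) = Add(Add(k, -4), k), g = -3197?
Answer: Rational(-4948992623, 3570) ≈ -1.3863e+6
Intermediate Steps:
Function('Q')(L, k) = Add(-4, Mul(2, k)) (Function('Q')(L, k) = Add(Add(-4, k), k) = Add(-4, Mul(2, k)))
Mul(Add(Add(Mul(-1213, Pow(1020, -1)), Mul(-457, Pow(Function('Q')(-5, -19), -1))), -1335), Add(4243, g)) = Mul(Add(Add(Mul(-1213, Pow(1020, -1)), Mul(-457, Pow(Add(-4, Mul(2, -19)), -1))), -1335), Add(4243, -3197)) = Mul(Add(Add(Mul(-1213, Rational(1, 1020)), Mul(-457, Pow(Add(-4, -38), -1))), -1335), 1046) = Mul(Add(Add(Rational(-1213, 1020), Mul(-457, Pow(-42, -1))), -1335), 1046) = Mul(Add(Add(Rational(-1213, 1020), Mul(-457, Rational(-1, 42))), -1335), 1046) = Mul(Add(Add(Rational(-1213, 1020), Rational(457, 42)), -1335), 1046) = Mul(Add(Rational(69199, 7140), -1335), 1046) = Mul(Rational(-9462701, 7140), 1046) = Rational(-4948992623, 3570)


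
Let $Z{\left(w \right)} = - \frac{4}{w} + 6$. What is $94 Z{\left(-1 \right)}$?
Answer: $940$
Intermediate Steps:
$Z{\left(w \right)} = 6 - \frac{4}{w}$
$94 Z{\left(-1 \right)} = 94 \left(6 - \frac{4}{-1}\right) = 94 \left(6 - -4\right) = 94 \left(6 + 4\right) = 94 \cdot 10 = 940$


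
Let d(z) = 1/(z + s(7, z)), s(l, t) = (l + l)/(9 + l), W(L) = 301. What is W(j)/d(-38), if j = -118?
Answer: -89397/8 ≈ -11175.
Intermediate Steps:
s(l, t) = 2*l/(9 + l) (s(l, t) = (2*l)/(9 + l) = 2*l/(9 + l))
d(z) = 1/(7/8 + z) (d(z) = 1/(z + 2*7/(9 + 7)) = 1/(z + 2*7/16) = 1/(z + 2*7*(1/16)) = 1/(z + 7/8) = 1/(7/8 + z))
W(j)/d(-38) = 301/((8/(7 + 8*(-38)))) = 301/((8/(7 - 304))) = 301/((8/(-297))) = 301/((8*(-1/297))) = 301/(-8/297) = 301*(-297/8) = -89397/8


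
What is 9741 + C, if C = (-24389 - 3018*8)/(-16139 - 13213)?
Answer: 285966365/29352 ≈ 9742.7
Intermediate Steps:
C = 48533/29352 (C = (-24389 - 24144)/(-29352) = -48533*(-1/29352) = 48533/29352 ≈ 1.6535)
9741 + C = 9741 + 48533/29352 = 285966365/29352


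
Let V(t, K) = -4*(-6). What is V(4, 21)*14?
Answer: 336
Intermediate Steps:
V(t, K) = 24
V(4, 21)*14 = 24*14 = 336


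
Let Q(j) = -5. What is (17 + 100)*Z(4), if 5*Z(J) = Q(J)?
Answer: -117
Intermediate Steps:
Z(J) = -1 (Z(J) = (⅕)*(-5) = -1)
(17 + 100)*Z(4) = (17 + 100)*(-1) = 117*(-1) = -117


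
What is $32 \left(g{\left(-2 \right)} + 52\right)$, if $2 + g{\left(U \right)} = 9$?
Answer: $1888$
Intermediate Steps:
$g{\left(U \right)} = 7$ ($g{\left(U \right)} = -2 + 9 = 7$)
$32 \left(g{\left(-2 \right)} + 52\right) = 32 \left(7 + 52\right) = 32 \cdot 59 = 1888$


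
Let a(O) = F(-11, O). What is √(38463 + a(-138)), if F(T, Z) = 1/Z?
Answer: √732489234/138 ≈ 196.12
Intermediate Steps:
a(O) = 1/O
√(38463 + a(-138)) = √(38463 + 1/(-138)) = √(38463 - 1/138) = √(5307893/138) = √732489234/138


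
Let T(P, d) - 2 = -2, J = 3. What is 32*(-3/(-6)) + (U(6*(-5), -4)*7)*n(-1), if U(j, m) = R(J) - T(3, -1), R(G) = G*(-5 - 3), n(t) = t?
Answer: 184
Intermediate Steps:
T(P, d) = 0 (T(P, d) = 2 - 2 = 0)
R(G) = -8*G (R(G) = G*(-8) = -8*G)
U(j, m) = -24 (U(j, m) = -8*3 - 1*0 = -24 + 0 = -24)
32*(-3/(-6)) + (U(6*(-5), -4)*7)*n(-1) = 32*(-3/(-6)) - 24*7*(-1) = 32*(-3*(-1/6)) - 168*(-1) = 32*(1/2) + 168 = 16 + 168 = 184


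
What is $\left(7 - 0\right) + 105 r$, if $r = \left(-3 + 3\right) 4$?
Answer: $7$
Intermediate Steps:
$r = 0$ ($r = 0 \cdot 4 = 0$)
$\left(7 - 0\right) + 105 r = \left(7 - 0\right) + 105 \cdot 0 = \left(7 + 0\right) + 0 = 7 + 0 = 7$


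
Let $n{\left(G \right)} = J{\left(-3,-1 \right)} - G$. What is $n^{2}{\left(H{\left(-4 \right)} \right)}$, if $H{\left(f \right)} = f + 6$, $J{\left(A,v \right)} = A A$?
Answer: $49$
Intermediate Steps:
$J{\left(A,v \right)} = A^{2}$
$H{\left(f \right)} = 6 + f$
$n{\left(G \right)} = 9 - G$ ($n{\left(G \right)} = \left(-3\right)^{2} - G = 9 - G$)
$n^{2}{\left(H{\left(-4 \right)} \right)} = \left(9 - \left(6 - 4\right)\right)^{2} = \left(9 - 2\right)^{2} = 7^{2} = 49$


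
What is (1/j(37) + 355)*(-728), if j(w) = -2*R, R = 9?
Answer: -2325596/9 ≈ -2.5840e+5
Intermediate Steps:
j(w) = -18 (j(w) = -2*9 = -18)
(1/j(37) + 355)*(-728) = (1/(-18) + 355)*(-728) = (-1/18 + 355)*(-728) = (6389/18)*(-728) = -2325596/9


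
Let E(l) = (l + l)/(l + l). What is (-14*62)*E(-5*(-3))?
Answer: -868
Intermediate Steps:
E(l) = 1 (E(l) = (2*l)/((2*l)) = (2*l)*(1/(2*l)) = 1)
(-14*62)*E(-5*(-3)) = -14*62*1 = -868*1 = -868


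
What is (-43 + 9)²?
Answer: 1156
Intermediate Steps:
(-43 + 9)² = (-34)² = 1156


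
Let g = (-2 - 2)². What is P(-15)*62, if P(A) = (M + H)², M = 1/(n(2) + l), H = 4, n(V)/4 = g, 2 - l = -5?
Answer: 5035950/5041 ≈ 999.00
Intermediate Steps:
l = 7 (l = 2 - 1*(-5) = 2 + 5 = 7)
g = 16 (g = (-4)² = 16)
n(V) = 64 (n(V) = 4*16 = 64)
M = 1/71 (M = 1/(64 + 7) = 1/71 ≈ 0.014085)
P(A) = 81225/5041 (P(A) = (1/71 + 4)² = (285/71)² = 81225/5041)
P(-15)*62 = (81225/5041)*62 = 5035950/5041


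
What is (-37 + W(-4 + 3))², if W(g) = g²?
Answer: 1296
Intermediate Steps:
(-37 + W(-4 + 3))² = (-37 + (-4 + 3)²)² = (-37 + (-1)²)² = (-37 + 1)² = (-36)² = 1296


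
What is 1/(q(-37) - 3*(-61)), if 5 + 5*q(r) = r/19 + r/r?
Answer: 95/17272 ≈ 0.0055002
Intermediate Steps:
q(r) = -⅘ + r/95 (q(r) = -1 + (r/19 + r/r)/5 = -1 + (r*(1/19) + 1)/5 = -1 + (r/19 + 1)/5 = -1 + (1 + r/19)/5 = -1 + (⅕ + r/95) = -⅘ + r/95)
1/(q(-37) - 3*(-61)) = 1/((-⅘ + (1/95)*(-37)) - 3*(-61)) = 1/((-⅘ - 37/95) + 183) = 1/(-113/95 + 183) = 1/(17272/95) = 95/17272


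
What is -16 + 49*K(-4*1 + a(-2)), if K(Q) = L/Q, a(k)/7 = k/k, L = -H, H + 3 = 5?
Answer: -146/3 ≈ -48.667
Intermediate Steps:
H = 2 (H = -3 + 5 = 2)
L = -2 (L = -1*2 = -2)
a(k) = 7 (a(k) = 7*(k/k) = 7*1 = 7)
K(Q) = -2/Q
-16 + 49*K(-4*1 + a(-2)) = -16 + 49*(-2/(-4*1 + 7)) = -16 + 49*(-2/(-4 + 7)) = -16 + 49*(-2/3) = -16 + 49*(-2*⅓) = -16 + 49*(-⅔) = -16 - 98/3 = -146/3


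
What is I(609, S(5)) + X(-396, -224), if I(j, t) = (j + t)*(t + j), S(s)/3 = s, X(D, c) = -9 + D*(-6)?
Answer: 391743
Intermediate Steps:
X(D, c) = -9 - 6*D
S(s) = 3*s
I(j, t) = (j + t)**2 (I(j, t) = (j + t)*(j + t) = (j + t)**2)
I(609, S(5)) + X(-396, -224) = (609 + 3*5)**2 + (-9 - 6*(-396)) = (609 + 15)**2 + (-9 + 2376) = 624**2 + 2367 = 389376 + 2367 = 391743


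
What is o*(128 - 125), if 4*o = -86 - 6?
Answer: -69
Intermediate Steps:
o = -23 (o = (-86 - 6)/4 = (¼)*(-92) = -23)
o*(128 - 125) = -23*(128 - 125) = -23*3 = -69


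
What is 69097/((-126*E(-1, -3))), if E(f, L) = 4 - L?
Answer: -9871/126 ≈ -78.341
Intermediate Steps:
69097/((-126*E(-1, -3))) = 69097/((-126*(4 - 1*(-3)))) = 69097/((-126*(4 + 3))) = 69097/((-126*7)) = 69097/(-882) = 69097*(-1/882) = -9871/126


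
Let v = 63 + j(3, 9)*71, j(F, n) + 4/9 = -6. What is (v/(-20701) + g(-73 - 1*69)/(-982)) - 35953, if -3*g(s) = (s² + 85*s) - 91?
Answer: -6577296365023/182955438 ≈ -35950.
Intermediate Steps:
j(F, n) = -58/9 (j(F, n) = -4/9 - 6 = -58/9)
g(s) = 91/3 - 85*s/3 - s²/3 (g(s) = -((s² + 85*s) - 91)/3 = -(-91 + s² + 85*s)/3 = 91/3 - 85*s/3 - s²/3)
v = -3551/9 (v = 63 - 58/9*71 = 63 - 4118/9 = -3551/9 ≈ -394.56)
(v/(-20701) + g(-73 - 1*69)/(-982)) - 35953 = (-3551/9/(-20701) + (91/3 - 85*(-73 - 1*69)/3 - (-73 - 1*69)²/3)/(-982)) - 35953 = (-3551/9*(-1/20701) + (91/3 - 85*(-73 - 69)/3 - (-73 - 69)²/3)*(-1/982)) - 35953 = (3551/186309 + (91/3 - 85/3*(-142) - ⅓*(-142)²)*(-1/982)) - 35953 = (3551/186309 + (91/3 + 12070/3 - ⅓*20164)*(-1/982)) - 35953 = (3551/186309 + (91/3 + 12070/3 - 20164/3)*(-1/982)) - 35953 = (3551/186309 - 8003/3*(-1/982)) - 35953 = (3551/186309 + 8003/2946) - 35953 = 500497391/182955438 - 35953 = -6577296365023/182955438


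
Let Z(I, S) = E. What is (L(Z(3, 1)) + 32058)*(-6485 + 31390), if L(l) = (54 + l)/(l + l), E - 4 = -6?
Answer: 798080725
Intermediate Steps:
E = -2 (E = 4 - 6 = -2)
Z(I, S) = -2
L(l) = (54 + l)/(2*l) (L(l) = (54 + l)/((2*l)) = (54 + l)*(1/(2*l)) = (54 + l)/(2*l))
(L(Z(3, 1)) + 32058)*(-6485 + 31390) = ((1/2)*(54 - 2)/(-2) + 32058)*(-6485 + 31390) = ((1/2)*(-1/2)*52 + 32058)*24905 = (-13 + 32058)*24905 = 32045*24905 = 798080725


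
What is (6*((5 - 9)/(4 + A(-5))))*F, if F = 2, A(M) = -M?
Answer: -16/3 ≈ -5.3333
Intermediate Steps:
(6*((5 - 9)/(4 + A(-5))))*F = (6*((5 - 9)/(4 - 1*(-5))))*2 = (6*(-4/(4 + 5)))*2 = (6*(-4/9))*2 = -8/3*2 = -16/3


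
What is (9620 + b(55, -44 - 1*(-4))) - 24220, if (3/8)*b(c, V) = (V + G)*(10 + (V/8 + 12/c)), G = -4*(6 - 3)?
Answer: -2528392/165 ≈ -15324.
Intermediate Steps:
G = -12 (G = -4*3 = -12)
b(c, V) = 8*(-12 + V)*(10 + 12/c + V/8)/3 (b(c, V) = 8*((V - 12)*(10 + (V/8 + 12/c)))/3 = 8*((-12 + V)*(10 + (V*(⅛) + 12/c)))/3 = 8*((-12 + V)*(10 + (V/8 + 12/c)))/3 = 8*((-12 + V)*(10 + (12/c + V/8)))/3 = 8*((-12 + V)*(10 + 12/c + V/8))/3 = 8*(-12 + V)*(10 + 12/c + V/8)/3)
(9620 + b(55, -44 - 1*(-4))) - 24220 = (9620 + (⅓)*(-1152 + 96*(-44 - 1*(-4)) + 55*(-960 + (-44 - 1*(-4))² + 68*(-44 - 1*(-4))))/55) - 24220 = (9620 + (⅓)*(1/55)*(-1152 + 96*(-44 + 4) + 55*(-960 + (-44 + 4)² + 68*(-44 + 4)))) - 24220 = (9620 + (⅓)*(1/55)*(-1152 + 96*(-40) + 55*(-960 + (-40)² + 68*(-40)))) - 24220 = (9620 + (⅓)*(1/55)*(-1152 - 3840 + 55*(-960 + 1600 - 2720))) - 24220 = (9620 + (⅓)*(1/55)*(-1152 - 3840 + 55*(-2080))) - 24220 = (9620 + (⅓)*(1/55)*(-1152 - 3840 - 114400)) - 24220 = (9620 + (⅓)*(1/55)*(-119392)) - 24220 = (9620 - 119392/165) - 24220 = 1467908/165 - 24220 = -2528392/165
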